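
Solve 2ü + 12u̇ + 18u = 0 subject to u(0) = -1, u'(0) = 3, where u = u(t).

u = -exp(-3*t)

Divide through by 2: u'' + 6u' + 9u = 0.
Characteristic equation r² + 6r + 9 = 0 has discriminant (6)² - 4·(9) = 0, so r = -3 is a repeated root.
Hence u_h = (C1 + C2*t)*exp(-3*t).
Apply the initial conditions: u(0) = C1 = -1 and u'(0) = C2 - 3*C1 = 3. Solving gives C1 = -1, C2 = 0.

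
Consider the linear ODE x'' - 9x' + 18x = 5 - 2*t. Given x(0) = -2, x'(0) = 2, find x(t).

Characteristic equation r² - 9r + 18 = 0 factors as (r - 6)(r - 3) = 0, so r = 6, 3.
Hence x_h = C1*exp(6*t) + C2*exp(3*t).
For the particular solution try x_p = A0 + A1*t. Substituting and matching coefficients of each power of t gives A0 = 2/9, A1 = -1/9, so x_p = 2/9 - t/9.
General solution: x = 2/9 - t/9 + C1*exp(6*t) + C2*exp(3*t).
Apply the initial conditions: x(0) = 2/9 + C1 + C2 = -2 and x'(0) = -1/9 + 3*C2 + 6*C1 = 2. Solving gives C1 = 79/27, C2 = -139/27.

x = 2/9 - 139*exp(3*t)/27 - t/9 + 79*exp(6*t)/27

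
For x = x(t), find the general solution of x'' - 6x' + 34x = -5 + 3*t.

x = -38/289 + 3*t/34 + C1*cos(5*t)*exp(3*t) + C2*exp(3*t)*sin(5*t)

Characteristic equation r² - 6r + 34 = 0 has discriminant (-6)² - 4·(34) = -100 < 0, so r = 3 ± 5i.
Hence x_h = C1*cos(5*t)*exp(3*t) + C2*exp(3*t)*sin(5*t).
For the particular solution try x_p = A0 + A1*t. Substituting and matching coefficients of each power of t gives A0 = -38/289, A1 = 3/34, so x_p = -38/289 + 3*t/34.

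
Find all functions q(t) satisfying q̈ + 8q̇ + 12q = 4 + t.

q = 5/18 + t/12 + C1*exp(-2*t) + C2*exp(-6*t)

Characteristic equation r² + 8r + 12 = 0 factors as (r + 2)(r + 6) = 0, so r = -2, -6.
Hence q_h = C1*exp(-2*t) + C2*exp(-6*t).
For the particular solution try q_p = A0 + A1*t. Substituting and matching coefficients of each power of t gives A0 = 5/18, A1 = 1/12, so q_p = 5/18 + t/12.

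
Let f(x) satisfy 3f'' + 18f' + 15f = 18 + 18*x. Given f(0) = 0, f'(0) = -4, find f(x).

Divide through by 3: f'' + 6f' + 5f = 6 + 6*x.
Characteristic equation r² + 6r + 5 = 0 factors as (r + 5)(r + 1) = 0, so r = -5, -1.
Hence f_h = C1*exp(-5*x) + C2*exp(-x).
For the particular solution try f_p = A0 + A1*x. Substituting and matching coefficients of each power of x gives A0 = -6/25, A1 = 6/5, so f_p = -6/25 + 6*x/5.
General solution: f = -6/25 + 6*x/5 + C1*exp(-5*x) + C2*exp(-x).
Apply the initial conditions: f(0) = -6/25 + C1 + C2 = 0 and f'(0) = 6/5 - C2 - 5*C1 = -4. Solving gives C1 = 31/25, C2 = -1.

f = -6/25 - exp(-x) + 6*x/5 + 31*exp(-5*x)/25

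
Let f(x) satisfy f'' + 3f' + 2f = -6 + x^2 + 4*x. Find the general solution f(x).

Characteristic equation r² + 3r + 2 = 0 factors as (r + 2)(r + 1) = 0, so r = -2, -1.
Hence f_h = C1*exp(-2*x) + C2*exp(-x).
For the particular solution try f_p = A0 + A1*x + A2*x^2. Substituting and matching coefficients of each power of x gives A0 = -17/4, A1 = 1/2, A2 = 1/2, so f_p = -17/4 + x/2 + x^2/2.

f = -17/4 + x/2 + x**2/2 + C1*exp(-2*x) + C2*exp(-x)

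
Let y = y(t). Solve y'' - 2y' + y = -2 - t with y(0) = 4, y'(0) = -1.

y = -4 - t + 8*exp(t) - 8*t*exp(t)

Characteristic equation r² - 2r + 1 = 0 has discriminant (-2)² - 4·(1) = 0, so r = 1 is a repeated root.
Hence y_h = (C1 + C2*t)*exp(t).
For the particular solution try y_p = A0 + A1*t. Substituting and matching coefficients of each power of t gives A0 = -4, A1 = -1, so y_p = -4 - t.
General solution: y = -4 - t + C1*exp(t) + C2*t*exp(t).
Apply the initial conditions: y(0) = -4 + C1 = 4 and y'(0) = -1 + C1 + C2 = -1. Solving gives C1 = 8, C2 = -8.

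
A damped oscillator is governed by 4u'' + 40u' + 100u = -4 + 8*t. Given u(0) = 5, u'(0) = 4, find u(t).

u = -9/125 + 2*t/25 + 634*exp(-5*t)/125 + 732*t*exp(-5*t)/25

Divide through by 4: u'' + 10u' + 25u = -1 + 2*t.
Characteristic equation r² + 10r + 25 = 0 has discriminant (10)² - 4·(25) = 0, so r = -5 is a repeated root.
Hence u_h = (C1 + C2*t)*exp(-5*t).
For the particular solution try u_p = A0 + A1*t. Substituting and matching coefficients of each power of t gives A0 = -9/125, A1 = 2/25, so u_p = -9/125 + 2*t/25.
General solution: u = -9/125 + 2*t/25 + C1*exp(-5*t) + C2*t*exp(-5*t).
Apply the initial conditions: u(0) = -9/125 + C1 = 5 and u'(0) = 2/25 + C2 - 5*C1 = 4. Solving gives C1 = 634/125, C2 = 732/25.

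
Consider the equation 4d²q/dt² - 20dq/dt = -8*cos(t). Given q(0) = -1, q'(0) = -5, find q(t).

q = -14*exp(5*t)/13 + cos(t)/13 + 5*sin(t)/13

Divide through by 4: q'' - 5q' = -2*cos(t).
Characteristic equation r² - 5r = 0 factors as (r - 5)r = 0, so r = 5, 0.
Hence q_h = C1*exp(5*t) + C2.
Try q_p = A*cos(t) + B*sin(t). Substituting and equating the coefficients of cos(t) and sin(t) gives A = 1/13, B = 5/13, so q_p = cos(t)/13 + 5*sin(t)/13.
General solution: q = C2 + cos(t)/13 + 5*sin(t)/13 + C1*exp(5*t).
Apply the initial conditions: q(0) = 1/13 + C1 + C2 = -1 and q'(0) = 5/13 + 5*C1 = -5. Solving gives C1 = -14/13, C2 = 0.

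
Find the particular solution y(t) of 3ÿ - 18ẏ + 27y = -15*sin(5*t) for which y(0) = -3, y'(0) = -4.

y = -1659*exp(3*t)/578 - 75*cos(5*t)/578 + 20*sin(5*t)/289 + 145*t*exp(3*t)/34

Divide through by 3: y'' - 6y' + 9y = -5*sin(5*t).
Characteristic equation r² - 6r + 9 = 0 has discriminant (-6)² - 4·(9) = 0, so r = 3 is a repeated root.
Hence y_h = (C1 + C2*t)*exp(3*t).
Try y_p = A*cos(5*t) + B*sin(5*t). Substituting and equating the coefficients of cos(5t) and sin(5t) gives A = -75/578, B = 20/289, so y_p = -75*cos(5*t)/578 + 20*sin(5*t)/289.
General solution: y = -75*cos(5*t)/578 + 20*sin(5*t)/289 + C1*exp(3*t) + C2*t*exp(3*t).
Apply the initial conditions: y(0) = -75/578 + C1 = -3 and y'(0) = 100/289 + C2 + 3*C1 = -4. Solving gives C1 = -1659/578, C2 = 145/34.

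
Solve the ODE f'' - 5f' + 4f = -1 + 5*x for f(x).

f = 21/16 + 5*x/4 + C1*exp(4*x) + C2*exp(x)

Characteristic equation r² - 5r + 4 = 0 factors as (r - 4)(r - 1) = 0, so r = 4, 1.
Hence f_h = C1*exp(4*x) + C2*exp(x).
For the particular solution try f_p = A0 + A1*x. Substituting and matching coefficients of each power of x gives A0 = 21/16, A1 = 5/4, so f_p = 21/16 + 5*x/4.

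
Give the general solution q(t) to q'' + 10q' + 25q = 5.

q = 1/5 + C1*exp(-5*t) + C2*t*exp(-5*t)

Characteristic equation r² + 10r + 25 = 0 has discriminant (10)² - 4·(25) = 0, so r = -5 is a repeated root.
Hence q_h = (C1 + C2*t)*exp(-5*t).
For the particular solution try q_p = A0. Substituting and matching coefficients of each power of t gives A0 = 1/5, so q_p = 1/5.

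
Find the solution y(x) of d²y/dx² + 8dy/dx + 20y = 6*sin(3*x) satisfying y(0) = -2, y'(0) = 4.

Characteristic equation r² + 8r + 20 = 0 has discriminant (8)² - 4·(20) = -16 < 0, so r = -4 ± 2i.
Hence y_h = C1*cos(2*x)*exp(-4*x) + C2*exp(-4*x)*sin(2*x).
Try y_p = A*cos(3*x) + B*sin(3*x). Substituting and equating the coefficients of cos(3x) and sin(3x) gives A = -144/697, B = 66/697, so y_p = -144*cos(3*x)/697 + 66*sin(3*x)/697.
General solution: y = -144*cos(3*x)/697 + 66*sin(3*x)/697 + C1*cos(2*x)*exp(-4*x) + C2*exp(-4*x)*sin(2*x).
Apply the initial conditions: y(0) = -144/697 + C1 = -2 and y'(0) = 198/697 - 4*C1 + 2*C2 = 4. Solving gives C1 = -1250/697, C2 = -1205/697.

y = -144*cos(3*x)/697 + 66*sin(3*x)/697 - 1250*cos(2*x)*exp(-4*x)/697 - 1205*exp(-4*x)*sin(2*x)/697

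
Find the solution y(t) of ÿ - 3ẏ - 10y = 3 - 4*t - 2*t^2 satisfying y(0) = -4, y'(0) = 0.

y = -43/125 - 949*exp(5*t)/875 - 18*exp(-2*t)/7 + t**2/5 + 7*t/25

Characteristic equation r² - 3r - 10 = 0 factors as (r + 2)(r - 5) = 0, so r = -2, 5.
Hence y_h = C1*exp(-2*t) + C2*exp(5*t).
For the particular solution try y_p = A0 + A1*t + A2*t^2. Substituting and matching coefficients of each power of t gives A0 = -43/125, A1 = 7/25, A2 = 1/5, so y_p = -43/125 + t^2/5 + 7*t/25.
General solution: y = -43/125 + t^2/5 + 7*t/25 + C1*exp(-2*t) + C2*exp(5*t).
Apply the initial conditions: y(0) = -43/125 + C1 + C2 = -4 and y'(0) = 7/25 - 2*C1 + 5*C2 = 0. Solving gives C1 = -18/7, C2 = -949/875.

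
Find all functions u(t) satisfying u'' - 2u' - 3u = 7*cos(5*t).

u = -49*cos(5*t)/221 - 35*sin(5*t)/442 + C1*exp(-t) + C2*exp(3*t)

Characteristic equation r² - 2r - 3 = 0 factors as (r + 1)(r - 3) = 0, so r = -1, 3.
Hence u_h = C1*exp(-t) + C2*exp(3*t).
Try u_p = A*cos(5*t) + B*sin(5*t). Substituting and equating the coefficients of cos(5t) and sin(5t) gives A = -49/221, B = -35/442, so u_p = -49*cos(5*t)/221 - 35*sin(5*t)/442.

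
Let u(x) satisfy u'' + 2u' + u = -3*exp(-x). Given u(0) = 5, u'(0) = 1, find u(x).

Characteristic equation r² + 2r + 1 = 0 has discriminant (2)² - 4·(1) = 0, so r = -1 is a repeated root.
Hence u_h = (C1 + C2*x)*exp(-x).
Since exp(-x) solves the homogeneous equation (r = -1 is a root of multiplicity 2), multiply the trial by x^2. Try u_p = A*x^2*exp(-x). Substituting into the equation and dividing by exp(-x) gives A = -3/2, so u_p = -3*x^2*exp(-x)/2.
General solution: u = C1*exp(-x) - 3*x^2*exp(-x)/2 + C2*x*exp(-x).
Apply the initial conditions: u(0) = C1 = 5 and u'(0) = C2 - C1 = 1. Solving gives C1 = 5, C2 = 6.

u = 5*exp(-x) + 6*x*exp(-x) - 3*x**2*exp(-x)/2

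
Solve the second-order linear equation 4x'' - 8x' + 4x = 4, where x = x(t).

Divide through by 4: x'' - 2x' + x = 1.
Characteristic equation r² - 2r + 1 = 0 has discriminant (-2)² - 4·(1) = 0, so r = 1 is a repeated root.
Hence x_h = (C1 + C2*t)*exp(t).
For the particular solution try x_p = A0. Substituting and matching coefficients of each power of t gives A0 = 1, so x_p = 1.

x = 1 + C1*exp(t) + C2*t*exp(t)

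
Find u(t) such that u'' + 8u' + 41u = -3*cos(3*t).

u = -9*sin(3*t)/200 - 3*cos(3*t)/50 + C1*cos(5*t)*exp(-4*t) + C2*exp(-4*t)*sin(5*t)

Characteristic equation r² + 8r + 41 = 0 has discriminant (8)² - 4·(41) = -100 < 0, so r = -4 ± 5i.
Hence u_h = C1*cos(5*t)*exp(-4*t) + C2*exp(-4*t)*sin(5*t).
Try u_p = A*cos(3*t) + B*sin(3*t). Substituting and equating the coefficients of cos(3t) and sin(3t) gives A = -3/50, B = -9/200, so u_p = -9*sin(3*t)/200 - 3*cos(3*t)/50.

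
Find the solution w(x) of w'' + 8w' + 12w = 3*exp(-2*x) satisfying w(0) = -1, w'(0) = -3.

Characteristic equation r² + 8r + 12 = 0 factors as (r + 6)(r + 2) = 0, so r = -6, -2.
Hence w_h = C1*exp(-6*x) + C2*exp(-2*x).
Since exp(-2*x) solves the homogeneous equation (r = -2 is a root of multiplicity 1), multiply the trial by x. Try w_p = A*x*exp(-2*x). Substituting into the equation and dividing by exp(-2*x) gives A = 3/4, so w_p = 3*x*exp(-2*x)/4.
General solution: w = C1*exp(-6*x) + C2*exp(-2*x) + 3*x*exp(-2*x)/4.
Apply the initial conditions: w(0) = C1 + C2 = -1 and w'(0) = 3/4 - 6*C1 - 2*C2 = -3. Solving gives C1 = 23/16, C2 = -39/16.

w = -39*exp(-2*x)/16 + 23*exp(-6*x)/16 + 3*x*exp(-2*x)/4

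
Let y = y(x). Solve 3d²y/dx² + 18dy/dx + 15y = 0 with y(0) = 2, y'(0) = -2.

Divide through by 3: y'' + 6y' + 5y = 0.
Characteristic equation r² + 6r + 5 = 0 factors as (r + 1)(r + 5) = 0, so r = -1, -5.
Hence y_h = C1*exp(-x) + C2*exp(-5*x).
Apply the initial conditions: y(0) = C1 + C2 = 2 and y'(0) = -C1 - 5*C2 = -2. Solving gives C1 = 2, C2 = 0.

y = 2*exp(-x)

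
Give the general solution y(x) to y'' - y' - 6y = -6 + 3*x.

y = 13/12 - x/2 + C1*exp(3*x) + C2*exp(-2*x)

Characteristic equation r² - r - 6 = 0 factors as (r - 3)(r + 2) = 0, so r = 3, -2.
Hence y_h = C1*exp(3*x) + C2*exp(-2*x).
For the particular solution try y_p = A0 + A1*x. Substituting and matching coefficients of each power of x gives A0 = 13/12, A1 = -1/2, so y_p = 13/12 - x/2.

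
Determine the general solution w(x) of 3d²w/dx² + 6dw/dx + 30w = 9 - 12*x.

Divide through by 3: w'' + 2w' + 10w = 3 - 4*x.
Characteristic equation r² + 2r + 10 = 0 has discriminant (2)² - 4·(10) = -36 < 0, so r = -1 ± 3i.
Hence w_h = C1*cos(3*x)*exp(-x) + C2*exp(-x)*sin(3*x).
For the particular solution try w_p = A0 + A1*x. Substituting and matching coefficients of each power of x gives A0 = 19/50, A1 = -2/5, so w_p = 19/50 - 2*x/5.

w = 19/50 - 2*x/5 + C1*cos(3*x)*exp(-x) + C2*exp(-x)*sin(3*x)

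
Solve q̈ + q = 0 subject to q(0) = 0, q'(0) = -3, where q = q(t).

q = -3*sin(t)

Characteristic equation r² + 1 = 0 has discriminant (0)² - 4·(1) = -4 < 0, so r = ± i.
Hence q_h = C1*cos(t) + C2*sin(t).
Apply the initial conditions: q(0) = C1 = 0 and q'(0) = C2 = -3. Solving gives C1 = 0, C2 = -3.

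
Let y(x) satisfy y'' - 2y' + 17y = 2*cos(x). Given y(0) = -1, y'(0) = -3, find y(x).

Characteristic equation r² - 2r + 17 = 0 has discriminant (-2)² - 4·(17) = -64 < 0, so r = 1 ± 4i.
Hence y_h = C1*cos(4*x)*exp(x) + C2*exp(x)*sin(4*x).
Try y_p = A*cos(x) + B*sin(x). Substituting and equating the coefficients of cos(x) and sin(x) gives A = 8/65, B = -1/65, so y_p = -sin(x)/65 + 8*cos(x)/65.
General solution: y = -sin(x)/65 + 8*cos(x)/65 + C1*cos(4*x)*exp(x) + C2*exp(x)*sin(4*x).
Apply the initial conditions: y(0) = 8/65 + C1 = -1 and y'(0) = -1/65 + C1 + 4*C2 = -3. Solving gives C1 = -73/65, C2 = -121/260.

y = -sin(x)/65 + 8*cos(x)/65 - 121*exp(x)*sin(4*x)/260 - 73*cos(4*x)*exp(x)/65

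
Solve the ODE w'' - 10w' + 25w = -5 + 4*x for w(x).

Characteristic equation r² - 10r + 25 = 0 has discriminant (-10)² - 4·(25) = 0, so r = 5 is a repeated root.
Hence w_h = (C1 + C2*x)*exp(5*x).
For the particular solution try w_p = A0 + A1*x. Substituting and matching coefficients of each power of x gives A0 = -17/125, A1 = 4/25, so w_p = -17/125 + 4*x/25.

w = -17/125 + 4*x/25 + C1*exp(5*x) + C2*x*exp(5*x)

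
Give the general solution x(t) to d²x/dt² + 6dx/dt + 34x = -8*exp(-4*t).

Characteristic equation r² + 6r + 34 = 0 has discriminant (6)² - 4·(34) = -100 < 0, so r = -3 ± 5i.
Hence x_h = C1*cos(5*t)*exp(-3*t) + C2*exp(-3*t)*sin(5*t).
Try x_p = A*exp(-4*t). Substituting into the equation and dividing by exp(-4*t) gives A = -4/13, so x_p = -4*exp(-4*t)/13.

x = -4*exp(-4*t)/13 + C1*cos(5*t)*exp(-3*t) + C2*exp(-3*t)*sin(5*t)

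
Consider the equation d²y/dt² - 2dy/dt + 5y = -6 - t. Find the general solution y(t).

Characteristic equation r² - 2r + 5 = 0 has discriminant (-2)² - 4·(5) = -16 < 0, so r = 1 ± 2i.
Hence y_h = C1*cos(2*t)*exp(t) + C2*exp(t)*sin(2*t).
For the particular solution try y_p = A0 + A1*t. Substituting and matching coefficients of each power of t gives A0 = -32/25, A1 = -1/5, so y_p = -32/25 - t/5.

y = -32/25 - t/5 + C1*cos(2*t)*exp(t) + C2*exp(t)*sin(2*t)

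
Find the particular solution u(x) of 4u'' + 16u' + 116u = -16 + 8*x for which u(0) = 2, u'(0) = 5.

Divide through by 4: u'' + 4u' + 29u = -4 + 2*x.
Characteristic equation r² + 4r + 29 = 0 has discriminant (4)² - 4·(29) = -100 < 0, so r = -2 ± 5i.
Hence u_h = C1*cos(5*x)*exp(-2*x) + C2*exp(-2*x)*sin(5*x).
For the particular solution try u_p = A0 + A1*x. Substituting and matching coefficients of each power of x gives A0 = -124/841, A1 = 2/29, so u_p = -124/841 + 2*x/29.
General solution: u = -124/841 + 2*x/29 + C1*cos(5*x)*exp(-2*x) + C2*exp(-2*x)*sin(5*x).
Apply the initial conditions: u(0) = -124/841 + C1 = 2 and u'(0) = 2/29 - 2*C1 + 5*C2 = 5. Solving gives C1 = 1806/841, C2 = 7759/4205.

u = -124/841 + 2*x/29 + 1806*cos(5*x)*exp(-2*x)/841 + 7759*exp(-2*x)*sin(5*x)/4205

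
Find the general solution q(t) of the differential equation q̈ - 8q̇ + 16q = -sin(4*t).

q = -cos(4*t)/32 + C1*exp(4*t) + C2*t*exp(4*t)

Characteristic equation r² - 8r + 16 = 0 has discriminant (-8)² - 4·(16) = 0, so r = 4 is a repeated root.
Hence q_h = (C1 + C2*t)*exp(4*t).
Try q_p = A*cos(4*t) + B*sin(4*t). Substituting and equating the coefficients of cos(4t) and sin(4t) gives A = -1/32, B = 0, so q_p = -cos(4*t)/32.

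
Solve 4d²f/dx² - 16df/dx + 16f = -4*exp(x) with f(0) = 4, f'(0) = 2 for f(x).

Divide through by 4: f'' - 4f' + 4f = -exp(x).
Characteristic equation r² - 4r + 4 = 0 has discriminant (-4)² - 4·(4) = 0, so r = 2 is a repeated root.
Hence f_h = (C1 + C2*x)*exp(2*x).
Try f_p = A*exp(x). Substituting into the equation and dividing by exp(x) gives A = -1, so f_p = -exp(x).
General solution: f = -exp(x) + C1*exp(2*x) + C2*x*exp(2*x).
Apply the initial conditions: f(0) = -1 + C1 = 4 and f'(0) = -1 + C2 + 2*C1 = 2. Solving gives C1 = 5, C2 = -7.

f = -exp(x) + 5*exp(2*x) - 7*x*exp(2*x)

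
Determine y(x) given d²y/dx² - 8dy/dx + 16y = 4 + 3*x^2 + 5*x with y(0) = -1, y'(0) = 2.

Characteristic equation r² - 8r + 16 = 0 has discriminant (-8)² - 4·(16) = 0, so r = 4 is a repeated root.
Hence y_h = (C1 + C2*x)*exp(4*x).
For the particular solution try y_p = A0 + A1*x + A2*x^2. Substituting and matching coefficients of each power of x gives A0 = 61/128, A1 = 1/2, A2 = 3/16, so y_p = 61/128 + x/2 + 3*x^2/16.
General solution: y = 61/128 + x/2 + 3*x^2/16 + C1*exp(4*x) + C2*x*exp(4*x).
Apply the initial conditions: y(0) = 61/128 + C1 = -1 and y'(0) = 1/2 + C2 + 4*C1 = 2. Solving gives C1 = -189/128, C2 = 237/32.

y = 61/128 + x/2 - 189*exp(4*x)/128 + 3*x**2/16 + 237*x*exp(4*x)/32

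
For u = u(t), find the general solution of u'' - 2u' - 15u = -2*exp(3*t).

u = exp(3*t)/6 + C1*exp(5*t) + C2*exp(-3*t)

Characteristic equation r² - 2r - 15 = 0 factors as (r - 5)(r + 3) = 0, so r = 5, -3.
Hence u_h = C1*exp(5*t) + C2*exp(-3*t).
Try u_p = A*exp(3*t). Substituting into the equation and dividing by exp(3*t) gives A = 1/6, so u_p = exp(3*t)/6.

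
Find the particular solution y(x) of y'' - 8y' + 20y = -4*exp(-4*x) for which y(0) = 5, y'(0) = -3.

Characteristic equation r² - 8r + 20 = 0 has discriminant (-8)² - 4·(20) = -16 < 0, so r = 4 ± 2i.
Hence y_h = C1*cos(2*x)*exp(4*x) + C2*exp(4*x)*sin(2*x).
Try y_p = A*exp(-4*x). Substituting into the equation and dividing by exp(-4*x) gives A = -1/17, so y_p = -exp(-4*x)/17.
General solution: y = -exp(-4*x)/17 + C1*cos(2*x)*exp(4*x) + C2*exp(4*x)*sin(2*x).
Apply the initial conditions: y(0) = -1/17 + C1 = 5 and y'(0) = 4/17 + 2*C2 + 4*C1 = -3. Solving gives C1 = 86/17, C2 = -399/34.

y = -exp(-4*x)/17 - 399*exp(4*x)*sin(2*x)/34 + 86*cos(2*x)*exp(4*x)/17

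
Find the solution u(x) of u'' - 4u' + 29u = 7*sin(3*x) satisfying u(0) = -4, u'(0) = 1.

u = 21*cos(3*x)/136 + 35*sin(3*x)/136 - 565*cos(5*x)*exp(2*x)/136 + 1161*exp(2*x)*sin(5*x)/680

Characteristic equation r² - 4r + 29 = 0 has discriminant (-4)² - 4·(29) = -100 < 0, so r = 2 ± 5i.
Hence u_h = C1*cos(5*x)*exp(2*x) + C2*exp(2*x)*sin(5*x).
Try u_p = A*cos(3*x) + B*sin(3*x). Substituting and equating the coefficients of cos(3x) and sin(3x) gives A = 21/136, B = 35/136, so u_p = 21*cos(3*x)/136 + 35*sin(3*x)/136.
General solution: u = 21*cos(3*x)/136 + 35*sin(3*x)/136 + C1*cos(5*x)*exp(2*x) + C2*exp(2*x)*sin(5*x).
Apply the initial conditions: u(0) = 21/136 + C1 = -4 and u'(0) = 105/136 + 2*C1 + 5*C2 = 1. Solving gives C1 = -565/136, C2 = 1161/680.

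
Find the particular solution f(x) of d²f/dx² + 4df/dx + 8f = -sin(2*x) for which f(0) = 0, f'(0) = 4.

f = -sin(2*x)/20 + cos(2*x)/10 - cos(2*x)*exp(-2*x)/10 + 39*exp(-2*x)*sin(2*x)/20

Characteristic equation r² + 4r + 8 = 0 has discriminant (4)² - 4·(8) = -16 < 0, so r = -2 ± 2i.
Hence f_h = C1*cos(2*x)*exp(-2*x) + C2*exp(-2*x)*sin(2*x).
Try f_p = A*cos(2*x) + B*sin(2*x). Substituting and equating the coefficients of cos(2x) and sin(2x) gives A = 1/10, B = -1/20, so f_p = -sin(2*x)/20 + cos(2*x)/10.
General solution: f = -sin(2*x)/20 + cos(2*x)/10 + C1*cos(2*x)*exp(-2*x) + C2*exp(-2*x)*sin(2*x).
Apply the initial conditions: f(0) = 1/10 + C1 = 0 and f'(0) = -1/10 - 2*C1 + 2*C2 = 4. Solving gives C1 = -1/10, C2 = 39/20.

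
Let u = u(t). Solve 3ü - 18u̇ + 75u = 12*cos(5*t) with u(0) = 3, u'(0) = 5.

u = -2*sin(5*t)/15 + 3*cos(4*t)*exp(3*t) - 5*exp(3*t)*sin(4*t)/6

Divide through by 3: u'' - 6u' + 25u = 4*cos(5*t).
Characteristic equation r² - 6r + 25 = 0 has discriminant (-6)² - 4·(25) = -64 < 0, so r = 3 ± 4i.
Hence u_h = C1*cos(4*t)*exp(3*t) + C2*exp(3*t)*sin(4*t).
Try u_p = A*cos(5*t) + B*sin(5*t). Substituting and equating the coefficients of cos(5t) and sin(5t) gives A = 0, B = -2/15, so u_p = -2*sin(5*t)/15.
General solution: u = -2*sin(5*t)/15 + C1*cos(4*t)*exp(3*t) + C2*exp(3*t)*sin(4*t).
Apply the initial conditions: u(0) = C1 = 3 and u'(0) = -2/3 + 3*C1 + 4*C2 = 5. Solving gives C1 = 3, C2 = -5/6.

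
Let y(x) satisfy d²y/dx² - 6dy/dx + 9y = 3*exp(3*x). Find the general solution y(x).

Characteristic equation r² - 6r + 9 = 0 has discriminant (-6)² - 4·(9) = 0, so r = 3 is a repeated root.
Hence y_h = (C1 + C2*x)*exp(3*x).
Since exp(3*x) solves the homogeneous equation (r = 3 is a root of multiplicity 2), multiply the trial by x^2. Try y_p = A*x^2*exp(3*x). Substituting into the equation and dividing by exp(3*x) gives A = 3/2, so y_p = 3*x^2*exp(3*x)/2.

y = C1*exp(3*x) + 3*x**2*exp(3*x)/2 + C2*x*exp(3*x)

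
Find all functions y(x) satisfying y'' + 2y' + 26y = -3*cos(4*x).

Characteristic equation r² + 2r + 26 = 0 has discriminant (2)² - 4·(26) = -100 < 0, so r = -1 ± 5i.
Hence y_h = C1*cos(5*x)*exp(-x) + C2*exp(-x)*sin(5*x).
Try y_p = A*cos(4*x) + B*sin(4*x). Substituting and equating the coefficients of cos(4x) and sin(4x) gives A = -15/82, B = -6/41, so y_p = -15*cos(4*x)/82 - 6*sin(4*x)/41.

y = -15*cos(4*x)/82 - 6*sin(4*x)/41 + C1*cos(5*x)*exp(-x) + C2*exp(-x)*sin(5*x)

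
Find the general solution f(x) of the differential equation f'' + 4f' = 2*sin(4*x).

Characteristic equation r² + 4r = 0 factors as (r + 4)r = 0, so r = -4, 0.
Hence f_h = C1*exp(-4*x) + C2.
Try f_p = A*cos(4*x) + B*sin(4*x). Substituting and equating the coefficients of cos(4x) and sin(4x) gives A = -1/16, B = -1/16, so f_p = -cos(4*x)/16 - sin(4*x)/16.

f = C2 - cos(4*x)/16 - sin(4*x)/16 + C1*exp(-4*x)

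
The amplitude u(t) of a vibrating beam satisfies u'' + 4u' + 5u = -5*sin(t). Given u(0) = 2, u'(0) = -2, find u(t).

Characteristic equation r² + 4r + 5 = 0 has discriminant (4)² - 4·(5) = -4 < 0, so r = -2 ± i.
Hence u_h = C1*cos(t)*exp(-2*t) + C2*exp(-2*t)*sin(t).
Try u_p = A*cos(t) + B*sin(t). Substituting and equating the coefficients of cos(t) and sin(t) gives A = 5/8, B = -5/8, so u_p = -5*sin(t)/8 + 5*cos(t)/8.
General solution: u = -5*sin(t)/8 + 5*cos(t)/8 + C1*cos(t)*exp(-2*t) + C2*exp(-2*t)*sin(t).
Apply the initial conditions: u(0) = 5/8 + C1 = 2 and u'(0) = -5/8 + C2 - 2*C1 = -2. Solving gives C1 = 11/8, C2 = 11/8.

u = -5*sin(t)/8 + 5*cos(t)/8 + 11*cos(t)*exp(-2*t)/8 + 11*exp(-2*t)*sin(t)/8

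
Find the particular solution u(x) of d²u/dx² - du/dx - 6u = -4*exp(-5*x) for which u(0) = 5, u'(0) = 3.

Characteristic equation r² - r - 6 = 0 factors as (r - 3)(r + 2) = 0, so r = 3, -2.
Hence u_h = C1*exp(3*x) + C2*exp(-2*x).
Try u_p = A*exp(-5*x). Substituting into the equation and dividing by exp(-5*x) gives A = -1/6, so u_p = -exp(-5*x)/6.
General solution: u = -exp(-5*x)/6 + C1*exp(3*x) + C2*exp(-2*x).
Apply the initial conditions: u(0) = -1/6 + C1 + C2 = 5 and u'(0) = 5/6 - 2*C2 + 3*C1 = 3. Solving gives C1 = 5/2, C2 = 8/3.

u = -exp(-5*x)/6 + 5*exp(3*x)/2 + 8*exp(-2*x)/3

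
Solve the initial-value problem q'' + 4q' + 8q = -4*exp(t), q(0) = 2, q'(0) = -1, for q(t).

q = -4*exp(t)/13 + 30*cos(2*t)*exp(-2*t)/13 + 51*exp(-2*t)*sin(2*t)/26

Characteristic equation r² + 4r + 8 = 0 has discriminant (4)² - 4·(8) = -16 < 0, so r = -2 ± 2i.
Hence q_h = C1*cos(2*t)*exp(-2*t) + C2*exp(-2*t)*sin(2*t).
Try q_p = A*exp(t). Substituting into the equation and dividing by exp(t) gives A = -4/13, so q_p = -4*exp(t)/13.
General solution: q = -4*exp(t)/13 + C1*cos(2*t)*exp(-2*t) + C2*exp(-2*t)*sin(2*t).
Apply the initial conditions: q(0) = -4/13 + C1 = 2 and q'(0) = -4/13 - 2*C1 + 2*C2 = -1. Solving gives C1 = 30/13, C2 = 51/26.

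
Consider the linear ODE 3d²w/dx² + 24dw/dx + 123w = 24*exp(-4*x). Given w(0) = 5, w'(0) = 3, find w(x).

Divide through by 3: w'' + 8w' + 41w = 8*exp(-4*x).
Characteristic equation r² + 8r + 41 = 0 has discriminant (8)² - 4·(41) = -100 < 0, so r = -4 ± 5i.
Hence w_h = C1*cos(5*x)*exp(-4*x) + C2*exp(-4*x)*sin(5*x).
Try w_p = A*exp(-4*x). Substituting into the equation and dividing by exp(-4*x) gives A = 8/25, so w_p = 8*exp(-4*x)/25.
General solution: w = 8*exp(-4*x)/25 + C1*cos(5*x)*exp(-4*x) + C2*exp(-4*x)*sin(5*x).
Apply the initial conditions: w(0) = 8/25 + C1 = 5 and w'(0) = -32/25 - 4*C1 + 5*C2 = 3. Solving gives C1 = 117/25, C2 = 23/5.

w = 8*exp(-4*x)/25 + 23*exp(-4*x)*sin(5*x)/5 + 117*cos(5*x)*exp(-4*x)/25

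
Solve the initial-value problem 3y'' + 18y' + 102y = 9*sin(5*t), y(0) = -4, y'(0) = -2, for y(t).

Divide through by 3: y'' + 6y' + 34y = 3*sin(5*t).
Characteristic equation r² + 6r + 34 = 0 has discriminant (6)² - 4·(34) = -100 < 0, so r = -3 ± 5i.
Hence y_h = C1*cos(5*t)*exp(-3*t) + C2*exp(-3*t)*sin(5*t).
Try y_p = A*cos(5*t) + B*sin(5*t). Substituting and equating the coefficients of cos(5t) and sin(5t) gives A = -10/109, B = 3/109, so y_p = -10*cos(5*t)/109 + 3*sin(5*t)/109.
General solution: y = -10*cos(5*t)/109 + 3*sin(5*t)/109 + C1*cos(5*t)*exp(-3*t) + C2*exp(-3*t)*sin(5*t).
Apply the initial conditions: y(0) = -10/109 + C1 = -4 and y'(0) = 15/109 - 3*C1 + 5*C2 = -2. Solving gives C1 = -426/109, C2 = -1511/545.

y = -10*cos(5*t)/109 + 3*sin(5*t)/109 - 1511*exp(-3*t)*sin(5*t)/545 - 426*cos(5*t)*exp(-3*t)/109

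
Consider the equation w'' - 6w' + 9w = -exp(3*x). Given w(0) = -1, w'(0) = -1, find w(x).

Characteristic equation r² - 6r + 9 = 0 has discriminant (-6)² - 4·(9) = 0, so r = 3 is a repeated root.
Hence w_h = (C1 + C2*x)*exp(3*x).
Since exp(3*x) solves the homogeneous equation (r = 3 is a root of multiplicity 2), multiply the trial by x^2. Try w_p = A*x^2*exp(3*x). Substituting into the equation and dividing by exp(3*x) gives A = -1/2, so w_p = -x^2*exp(3*x)/2.
General solution: w = C1*exp(3*x) - x^2*exp(3*x)/2 + C2*x*exp(3*x).
Apply the initial conditions: w(0) = C1 = -1 and w'(0) = C2 + 3*C1 = -1. Solving gives C1 = -1, C2 = 2.

w = -exp(3*x) + 2*x*exp(3*x) - x**2*exp(3*x)/2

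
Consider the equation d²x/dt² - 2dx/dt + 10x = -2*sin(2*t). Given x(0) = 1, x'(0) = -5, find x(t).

x = -3*sin(2*t)/13 - 2*cos(2*t)/13 - 74*exp(t)*sin(3*t)/39 + 15*cos(3*t)*exp(t)/13

Characteristic equation r² - 2r + 10 = 0 has discriminant (-2)² - 4·(10) = -36 < 0, so r = 1 ± 3i.
Hence x_h = C1*cos(3*t)*exp(t) + C2*exp(t)*sin(3*t).
Try x_p = A*cos(2*t) + B*sin(2*t). Substituting and equating the coefficients of cos(2t) and sin(2t) gives A = -2/13, B = -3/13, so x_p = -3*sin(2*t)/13 - 2*cos(2*t)/13.
General solution: x = -3*sin(2*t)/13 - 2*cos(2*t)/13 + C1*cos(3*t)*exp(t) + C2*exp(t)*sin(3*t).
Apply the initial conditions: x(0) = -2/13 + C1 = 1 and x'(0) = -6/13 + C1 + 3*C2 = -5. Solving gives C1 = 15/13, C2 = -74/39.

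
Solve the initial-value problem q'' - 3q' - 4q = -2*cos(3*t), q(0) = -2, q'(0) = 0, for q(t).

q = -58*exp(4*t)/125 - 41*exp(-t)/25 + 9*sin(3*t)/125 + 13*cos(3*t)/125

Characteristic equation r² - 3r - 4 = 0 factors as (r - 4)(r + 1) = 0, so r = 4, -1.
Hence q_h = C1*exp(4*t) + C2*exp(-t).
Try q_p = A*cos(3*t) + B*sin(3*t). Substituting and equating the coefficients of cos(3t) and sin(3t) gives A = 13/125, B = 9/125, so q_p = 9*sin(3*t)/125 + 13*cos(3*t)/125.
General solution: q = 9*sin(3*t)/125 + 13*cos(3*t)/125 + C1*exp(4*t) + C2*exp(-t).
Apply the initial conditions: q(0) = 13/125 + C1 + C2 = -2 and q'(0) = 27/125 - C2 + 4*C1 = 0. Solving gives C1 = -58/125, C2 = -41/25.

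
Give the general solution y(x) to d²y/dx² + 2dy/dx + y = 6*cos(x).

Characteristic equation r² + 2r + 1 = 0 has discriminant (2)² - 4·(1) = 0, so r = -1 is a repeated root.
Hence y_h = (C1 + C2*x)*exp(-x).
Try y_p = A*cos(x) + B*sin(x). Substituting and equating the coefficients of cos(x) and sin(x) gives A = 0, B = 3, so y_p = 3*sin(x).

y = 3*sin(x) + C1*exp(-x) + C2*x*exp(-x)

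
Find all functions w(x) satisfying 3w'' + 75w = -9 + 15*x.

Divide through by 3: w'' + 25w = -3 + 5*x.
Characteristic equation r² + 25 = 0 has discriminant (0)² - 4·(25) = -100 < 0, so r = ± 5i.
Hence w_h = C1*cos(5*x) + C2*sin(5*x).
For the particular solution try w_p = A0 + A1*x. Substituting and matching coefficients of each power of x gives A0 = -3/25, A1 = 1/5, so w_p = -3/25 + x/5.

w = -3/25 + x/5 + C1*cos(5*x) + C2*sin(5*x)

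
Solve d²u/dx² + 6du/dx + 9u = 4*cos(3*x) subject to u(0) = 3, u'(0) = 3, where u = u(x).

u = 3*exp(-3*x) + 2*sin(3*x)/9 + 34*x*exp(-3*x)/3

Characteristic equation r² + 6r + 9 = 0 has discriminant (6)² - 4·(9) = 0, so r = -3 is a repeated root.
Hence u_h = (C1 + C2*x)*exp(-3*x).
Try u_p = A*cos(3*x) + B*sin(3*x). Substituting and equating the coefficients of cos(3x) and sin(3x) gives A = 0, B = 2/9, so u_p = 2*sin(3*x)/9.
General solution: u = 2*sin(3*x)/9 + C1*exp(-3*x) + C2*x*exp(-3*x).
Apply the initial conditions: u(0) = C1 = 3 and u'(0) = 2/3 + C2 - 3*C1 = 3. Solving gives C1 = 3, C2 = 34/3.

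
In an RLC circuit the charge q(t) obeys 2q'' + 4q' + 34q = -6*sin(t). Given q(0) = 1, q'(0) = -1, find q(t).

q = -12*sin(t)/65 + 3*cos(t)/130 + 21*exp(-t)*sin(4*t)/520 + 127*cos(4*t)*exp(-t)/130

Divide through by 2: q'' + 2q' + 17q = -3*sin(t).
Characteristic equation r² + 2r + 17 = 0 has discriminant (2)² - 4·(17) = -64 < 0, so r = -1 ± 4i.
Hence q_h = C1*cos(4*t)*exp(-t) + C2*exp(-t)*sin(4*t).
Try q_p = A*cos(t) + B*sin(t). Substituting and equating the coefficients of cos(t) and sin(t) gives A = 3/130, B = -12/65, so q_p = -12*sin(t)/65 + 3*cos(t)/130.
General solution: q = -12*sin(t)/65 + 3*cos(t)/130 + C1*cos(4*t)*exp(-t) + C2*exp(-t)*sin(4*t).
Apply the initial conditions: q(0) = 3/130 + C1 = 1 and q'(0) = -12/65 - C1 + 4*C2 = -1. Solving gives C1 = 127/130, C2 = 21/520.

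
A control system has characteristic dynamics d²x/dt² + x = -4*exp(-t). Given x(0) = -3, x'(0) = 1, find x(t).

x = -cos(t) - sin(t) - 2*exp(-t)

Characteristic equation r² + 1 = 0 has discriminant (0)² - 4·(1) = -4 < 0, so r = ± i.
Hence x_h = C1*cos(t) + C2*sin(t).
Try x_p = A*exp(-t). Substituting into the equation and dividing by exp(-t) gives A = -2, so x_p = -2*exp(-t).
General solution: x = -2*exp(-t) + C1*cos(t) + C2*sin(t).
Apply the initial conditions: x(0) = -2 + C1 = -3 and x'(0) = 2 + C2 = 1. Solving gives C1 = -1, C2 = -1.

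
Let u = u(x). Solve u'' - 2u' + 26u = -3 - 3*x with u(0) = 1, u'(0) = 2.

Characteristic equation r² - 2r + 26 = 0 has discriminant (-2)² - 4·(26) = -100 < 0, so r = 1 ± 5i.
Hence u_h = C1*cos(5*x)*exp(x) + C2*exp(x)*sin(5*x).
For the particular solution try u_p = A0 + A1*x. Substituting and matching coefficients of each power of x gives A0 = -21/169, A1 = -3/26, so u_p = -21/169 - 3*x/26.
General solution: u = -21/169 - 3*x/26 + C1*cos(5*x)*exp(x) + C2*exp(x)*sin(5*x).
Apply the initial conditions: u(0) = -21/169 + C1 = 1 and u'(0) = -3/26 + C1 + 5*C2 = 2. Solving gives C1 = 190/169, C2 = 67/338.

u = -21/169 - 3*x/26 + 67*exp(x)*sin(5*x)/338 + 190*cos(5*x)*exp(x)/169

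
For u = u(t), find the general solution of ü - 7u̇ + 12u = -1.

Characteristic equation r² - 7r + 12 = 0 factors as (r - 3)(r - 4) = 0, so r = 3, 4.
Hence u_h = C1*exp(3*t) + C2*exp(4*t).
For the particular solution try u_p = A0. Substituting and matching coefficients of each power of t gives A0 = -1/12, so u_p = -1/12.

u = -1/12 + C1*exp(3*t) + C2*exp(4*t)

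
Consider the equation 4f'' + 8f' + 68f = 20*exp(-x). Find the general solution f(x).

Divide through by 4: f'' + 2f' + 17f = 5*exp(-x).
Characteristic equation r² + 2r + 17 = 0 has discriminant (2)² - 4·(17) = -64 < 0, so r = -1 ± 4i.
Hence f_h = C1*cos(4*x)*exp(-x) + C2*exp(-x)*sin(4*x).
Try f_p = A*exp(-x). Substituting into the equation and dividing by exp(-x) gives A = 5/16, so f_p = 5*exp(-x)/16.

f = 5*exp(-x)/16 + C1*cos(4*x)*exp(-x) + C2*exp(-x)*sin(4*x)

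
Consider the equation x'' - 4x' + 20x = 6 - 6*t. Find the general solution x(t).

x = 6/25 - 3*t/10 + C1*cos(4*t)*exp(2*t) + C2*exp(2*t)*sin(4*t)

Characteristic equation r² - 4r + 20 = 0 has discriminant (-4)² - 4·(20) = -64 < 0, so r = 2 ± 4i.
Hence x_h = C1*cos(4*t)*exp(2*t) + C2*exp(2*t)*sin(4*t).
For the particular solution try x_p = A0 + A1*t. Substituting and matching coefficients of each power of t gives A0 = 6/25, A1 = -3/10, so x_p = 6/25 - 3*t/10.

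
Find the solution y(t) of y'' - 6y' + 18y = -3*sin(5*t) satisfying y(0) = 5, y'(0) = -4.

Characteristic equation r² - 6r + 18 = 0 has discriminant (-6)² - 4·(18) = -36 < 0, so r = 3 ± 3i.
Hence y_h = C1*cos(3*t)*exp(3*t) + C2*exp(3*t)*sin(3*t).
Try y_p = A*cos(5*t) + B*sin(5*t). Substituting and equating the coefficients of cos(5t) and sin(5t) gives A = -90/949, B = 21/949, so y_p = -90*cos(5*t)/949 + 21*sin(5*t)/949.
General solution: y = -90*cos(5*t)/949 + 21*sin(5*t)/949 + C1*cos(3*t)*exp(3*t) + C2*exp(3*t)*sin(3*t).
Apply the initial conditions: y(0) = -90/949 + C1 = 5 and y'(0) = 105/949 + 3*C1 + 3*C2 = -4. Solving gives C1 = 4835/949, C2 = -18406/2847.

y = -90*cos(5*t)/949 + 21*sin(5*t)/949 - 18406*exp(3*t)*sin(3*t)/2847 + 4835*cos(3*t)*exp(3*t)/949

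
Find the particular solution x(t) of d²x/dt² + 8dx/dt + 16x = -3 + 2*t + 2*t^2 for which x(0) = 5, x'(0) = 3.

Characteristic equation r² + 8r + 16 = 0 has discriminant (8)² - 4·(16) = 0, so r = -4 is a repeated root.
Hence x_h = (C1 + C2*t)*exp(-4*t).
For the particular solution try x_p = A0 + A1*t + A2*t^2. Substituting and matching coefficients of each power of t gives A0 = -13/64, A1 = 0, A2 = 1/8, so x_p = -13/64 + t^2/8.
General solution: x = -13/64 + t^2/8 + C1*exp(-4*t) + C2*t*exp(-4*t).
Apply the initial conditions: x(0) = -13/64 + C1 = 5 and x'(0) = C2 - 4*C1 = 3. Solving gives C1 = 333/64, C2 = 381/16.

x = -13/64 + t**2/8 + 333*exp(-4*t)/64 + 381*t*exp(-4*t)/16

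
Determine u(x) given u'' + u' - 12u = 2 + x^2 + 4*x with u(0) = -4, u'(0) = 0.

Characteristic equation r² + r - 12 = 0 factors as (r - 3)(r + 4) = 0, so r = 3, -4.
Hence u_h = C1*exp(3*x) + C2*exp(-4*x).
For the particular solution try u_p = A0 + A1*x + A2*x^2. Substituting and matching coefficients of each power of x gives A0 = -181/864, A1 = -25/72, A2 = -1/12, so u_p = -181/864 - 25*x/72 - x^2/12.
General solution: u = -181/864 - 25*x/72 - x^2/12 + C1*exp(3*x) + C2*exp(-4*x).
Apply the initial conditions: u(0) = -181/864 + C1 + C2 = -4 and u'(0) = -25/72 - 4*C2 + 3*C1 = 0. Solving gives C1 = -400/189, C2 = -375/224.

u = -181/864 - 400*exp(3*x)/189 - 375*exp(-4*x)/224 - 25*x/72 - x**2/12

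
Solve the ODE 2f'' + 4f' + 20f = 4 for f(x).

f = 1/5 + C1*cos(3*x)*exp(-x) + C2*exp(-x)*sin(3*x)

Divide through by 2: f'' + 2f' + 10f = 2.
Characteristic equation r² + 2r + 10 = 0 has discriminant (2)² - 4·(10) = -36 < 0, so r = -1 ± 3i.
Hence f_h = C1*cos(3*x)*exp(-x) + C2*exp(-x)*sin(3*x).
For the particular solution try f_p = A0. Substituting and matching coefficients of each power of x gives A0 = 1/5, so f_p = 1/5.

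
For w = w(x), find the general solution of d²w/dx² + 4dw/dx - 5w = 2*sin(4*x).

Characteristic equation r² + 4r - 5 = 0 factors as (r + 5)(r - 1) = 0, so r = -5, 1.
Hence w_h = C1*exp(-5*x) + C2*exp(x).
Try w_p = A*cos(4*x) + B*sin(4*x). Substituting and equating the coefficients of cos(4x) and sin(4x) gives A = -32/697, B = -42/697, so w_p = -42*sin(4*x)/697 - 32*cos(4*x)/697.

w = -42*sin(4*x)/697 - 32*cos(4*x)/697 + C1*exp(-5*x) + C2*exp(x)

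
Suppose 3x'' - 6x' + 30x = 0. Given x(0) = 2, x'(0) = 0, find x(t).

Divide through by 3: x'' - 2x' + 10x = 0.
Characteristic equation r² - 2r + 10 = 0 has discriminant (-2)² - 4·(10) = -36 < 0, so r = 1 ± 3i.
Hence x_h = C1*cos(3*t)*exp(t) + C2*exp(t)*sin(3*t).
Apply the initial conditions: x(0) = C1 = 2 and x'(0) = C1 + 3*C2 = 0. Solving gives C1 = 2, C2 = -2/3.

x = 2*cos(3*t)*exp(t) - 2*exp(t)*sin(3*t)/3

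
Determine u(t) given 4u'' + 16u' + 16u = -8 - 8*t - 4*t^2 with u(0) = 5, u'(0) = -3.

Divide through by 4: u'' + 4u' + 4u = -2 - t^2 - 2*t.
Characteristic equation r² + 4r + 4 = 0 has discriminant (4)² - 4·(4) = 0, so r = -2 is a repeated root.
Hence u_h = (C1 + C2*t)*exp(-2*t).
For the particular solution try u_p = A0 + A1*t + A2*t^2. Substituting and matching coefficients of each power of t gives A0 = -3/8, A1 = 0, A2 = -1/4, so u_p = -3/8 - t^2/4.
General solution: u = -3/8 - t^2/4 + C1*exp(-2*t) + C2*t*exp(-2*t).
Apply the initial conditions: u(0) = -3/8 + C1 = 5 and u'(0) = C2 - 2*C1 = -3. Solving gives C1 = 43/8, C2 = 31/4.

u = -3/8 - t**2/4 + 43*exp(-2*t)/8 + 31*t*exp(-2*t)/4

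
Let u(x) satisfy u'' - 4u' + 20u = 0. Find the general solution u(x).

Characteristic equation r² - 4r + 20 = 0 has discriminant (-4)² - 4·(20) = -64 < 0, so r = 2 ± 4i.
Hence u_h = C1*cos(4*x)*exp(2*x) + C2*exp(2*x)*sin(4*x).

u = C1*cos(4*x)*exp(2*x) + C2*exp(2*x)*sin(4*x)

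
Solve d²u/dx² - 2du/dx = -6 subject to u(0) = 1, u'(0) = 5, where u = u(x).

u = 3*x + exp(2*x)

Characteristic equation r² - 2r = 0 factors as (r - 2)r = 0, so r = 2, 0.
Hence u_h = C1*exp(2*x) + C2.
Since 1 solves the homogeneous equation (r = 0 is a root of multiplicity 1), multiply the trial by x. Try u_p = A*x. Substituting into the equation and dividing by 1 gives A = 3, so u_p = 3*x.
General solution: u = C2 + 3*x + C1*exp(2*x).
Apply the initial conditions: u(0) = C1 + C2 = 1 and u'(0) = 3 + 2*C1 = 5. Solving gives C1 = 1, C2 = 0.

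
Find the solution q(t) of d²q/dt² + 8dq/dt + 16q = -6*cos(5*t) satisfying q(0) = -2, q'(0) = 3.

q = -3416*exp(-4*t)/1681 - 240*sin(5*t)/1681 + 54*cos(5*t)/1681 - 181*t*exp(-4*t)/41

Characteristic equation r² + 8r + 16 = 0 has discriminant (8)² - 4·(16) = 0, so r = -4 is a repeated root.
Hence q_h = (C1 + C2*t)*exp(-4*t).
Try q_p = A*cos(5*t) + B*sin(5*t). Substituting and equating the coefficients of cos(5t) and sin(5t) gives A = 54/1681, B = -240/1681, so q_p = -240*sin(5*t)/1681 + 54*cos(5*t)/1681.
General solution: q = -240*sin(5*t)/1681 + 54*cos(5*t)/1681 + C1*exp(-4*t) + C2*t*exp(-4*t).
Apply the initial conditions: q(0) = 54/1681 + C1 = -2 and q'(0) = -1200/1681 + C2 - 4*C1 = 3. Solving gives C1 = -3416/1681, C2 = -181/41.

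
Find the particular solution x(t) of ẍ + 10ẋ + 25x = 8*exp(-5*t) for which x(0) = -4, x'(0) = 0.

x = -4*exp(-5*t) - 20*t*exp(-5*t) + 4*t**2*exp(-5*t)

Characteristic equation r² + 10r + 25 = 0 has discriminant (10)² - 4·(25) = 0, so r = -5 is a repeated root.
Hence x_h = (C1 + C2*t)*exp(-5*t).
Since exp(-5*t) solves the homogeneous equation (r = -5 is a root of multiplicity 2), multiply the trial by t^2. Try x_p = A*t^2*exp(-5*t). Substituting into the equation and dividing by exp(-5*t) gives A = 4, so x_p = 4*t^2*exp(-5*t).
General solution: x = C1*exp(-5*t) + 4*t^2*exp(-5*t) + C2*t*exp(-5*t).
Apply the initial conditions: x(0) = C1 = -4 and x'(0) = C2 - 5*C1 = 0. Solving gives C1 = -4, C2 = -20.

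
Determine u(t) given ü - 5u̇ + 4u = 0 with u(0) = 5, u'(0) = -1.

Characteristic equation r² - 5r + 4 = 0 factors as (r - 1)(r - 4) = 0, so r = 1, 4.
Hence u_h = C1*exp(t) + C2*exp(4*t).
Apply the initial conditions: u(0) = C1 + C2 = 5 and u'(0) = C1 + 4*C2 = -1. Solving gives C1 = 7, C2 = -2.

u = -2*exp(4*t) + 7*exp(t)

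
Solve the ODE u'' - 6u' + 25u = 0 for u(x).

Characteristic equation r² - 6r + 25 = 0 has discriminant (-6)² - 4·(25) = -64 < 0, so r = 3 ± 4i.
Hence u_h = C1*cos(4*x)*exp(3*x) + C2*exp(3*x)*sin(4*x).

u = C1*cos(4*x)*exp(3*x) + C2*exp(3*x)*sin(4*x)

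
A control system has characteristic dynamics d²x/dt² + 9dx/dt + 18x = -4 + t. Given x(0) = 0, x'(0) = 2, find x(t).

x = -1/4 - 97*exp(-6*t)/108 + t/18 + 31*exp(-3*t)/27

Characteristic equation r² + 9r + 18 = 0 factors as (r + 6)(r + 3) = 0, so r = -6, -3.
Hence x_h = C1*exp(-6*t) + C2*exp(-3*t).
For the particular solution try x_p = A0 + A1*t. Substituting and matching coefficients of each power of t gives A0 = -1/4, A1 = 1/18, so x_p = -1/4 + t/18.
General solution: x = -1/4 + t/18 + C1*exp(-6*t) + C2*exp(-3*t).
Apply the initial conditions: x(0) = -1/4 + C1 + C2 = 0 and x'(0) = 1/18 - 6*C1 - 3*C2 = 2. Solving gives C1 = -97/108, C2 = 31/27.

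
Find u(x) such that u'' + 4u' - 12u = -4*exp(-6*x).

u = C1*exp(-6*x) + C2*exp(2*x) + x*exp(-6*x)/2

Characteristic equation r² + 4r - 12 = 0 factors as (r + 6)(r - 2) = 0, so r = -6, 2.
Hence u_h = C1*exp(-6*x) + C2*exp(2*x).
Since exp(-6*x) solves the homogeneous equation (r = -6 is a root of multiplicity 1), multiply the trial by x. Try u_p = A*x*exp(-6*x). Substituting into the equation and dividing by exp(-6*x) gives A = 1/2, so u_p = x*exp(-6*x)/2.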